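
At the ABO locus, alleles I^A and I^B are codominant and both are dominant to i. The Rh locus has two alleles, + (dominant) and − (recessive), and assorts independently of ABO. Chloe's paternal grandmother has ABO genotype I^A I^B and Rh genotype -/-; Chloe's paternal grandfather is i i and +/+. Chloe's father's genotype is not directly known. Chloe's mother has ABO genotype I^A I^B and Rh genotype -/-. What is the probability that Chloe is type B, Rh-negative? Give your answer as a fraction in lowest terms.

3/16

Chloe's father's ABO genotype from I^A I^B × i i: 1/2 I^A i, 1/2 I^B i.
Crossing each possibility with the mother I^A I^B and summing P(type B): 1/2·1/4 + 1/2·1/2 = 3/8.
Similarly for Rh via the father's Rh distribution: P(Rh-) = 1/2.
Independent loci: 3/8 × 1/2 = 3/16.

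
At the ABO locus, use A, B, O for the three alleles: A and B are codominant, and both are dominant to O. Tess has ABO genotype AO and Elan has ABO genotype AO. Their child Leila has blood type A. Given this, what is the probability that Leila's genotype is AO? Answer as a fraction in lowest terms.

2/3

Cross AO × AO → 1/4 AA, 1/2 AO, 1/4 OO.
Type-A genotypes among offspring: AA (1/4), AO (1/2); total 3/4.
P(AO | type A) = (1/2) / (3/4) = 2/3.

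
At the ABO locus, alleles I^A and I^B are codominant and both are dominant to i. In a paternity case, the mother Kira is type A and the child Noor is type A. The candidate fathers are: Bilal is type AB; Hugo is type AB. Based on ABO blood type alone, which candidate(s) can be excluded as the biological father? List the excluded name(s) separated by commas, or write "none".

none

A candidate is excluded only if no genotype consistent with his phenotype could produce a type A child with a type A mother.
Every candidate has at least one consistent genotype combination, so none can be excluded.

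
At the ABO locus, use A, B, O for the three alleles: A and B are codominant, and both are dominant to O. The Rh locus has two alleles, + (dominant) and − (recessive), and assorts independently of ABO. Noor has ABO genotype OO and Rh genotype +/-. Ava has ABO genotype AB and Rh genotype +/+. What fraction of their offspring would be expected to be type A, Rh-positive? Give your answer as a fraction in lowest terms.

1/2

ABO cross OO × AB → offspring phenotypes: 1/2 A, 1/2 B.
Rh cross +/- × +/+ → 1 Rh+.
Independent loci: P(type A, Rh-positive) = 1/2 × 1 = 1/2.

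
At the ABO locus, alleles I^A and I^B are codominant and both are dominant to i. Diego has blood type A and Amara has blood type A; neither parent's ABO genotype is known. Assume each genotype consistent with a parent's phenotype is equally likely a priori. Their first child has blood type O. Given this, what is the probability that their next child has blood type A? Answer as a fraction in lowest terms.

Possible genotypes: Diego ∈ {I^A I^A, I^A i}; Amara ∈ {I^A I^A, I^A i}.
Weight each parental genotype pair by prior × P(type-O child):
  I^A i × I^A i: posterior weight 1; P(next child type A) = 3/4.
Weighted sum = 3/4.

3/4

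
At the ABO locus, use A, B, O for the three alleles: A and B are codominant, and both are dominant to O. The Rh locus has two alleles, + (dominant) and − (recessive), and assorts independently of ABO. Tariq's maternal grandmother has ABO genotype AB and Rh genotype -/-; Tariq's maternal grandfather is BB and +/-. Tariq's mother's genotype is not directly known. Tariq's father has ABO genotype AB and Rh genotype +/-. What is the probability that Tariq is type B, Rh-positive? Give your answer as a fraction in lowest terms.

15/64

Tariq's mother's ABO genotype from AB × BB: 1/2 AB, 1/2 BB.
Crossing each possibility with the father AB and summing P(type B): 1/2·1/4 + 1/2·1/2 = 3/8.
Similarly for Rh via the mother's Rh distribution: P(Rh+) = 5/8.
Independent loci: 3/8 × 5/8 = 15/64.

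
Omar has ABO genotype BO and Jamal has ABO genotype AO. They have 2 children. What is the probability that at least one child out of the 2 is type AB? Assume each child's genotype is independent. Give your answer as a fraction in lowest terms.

7/16

ABO cross BO × AO → 1/4 O, 1/4 A, 1/4 B, 1/4 AB.
So P(type AB) = 1/4 per child.
P(none) = (3/4)^2 = 9/16; P(at least one) = 1 − 9/16 = 7/16.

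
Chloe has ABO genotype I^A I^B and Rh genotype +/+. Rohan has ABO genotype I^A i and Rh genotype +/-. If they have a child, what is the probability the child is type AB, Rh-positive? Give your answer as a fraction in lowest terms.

1/4

ABO cross I^A I^B × I^A i → offspring phenotypes: 1/2 A, 1/4 B, 1/4 AB.
Rh cross +/+ × +/- → 1 Rh+.
Independent loci: P(type AB, Rh-positive) = 1/4 × 1 = 1/4.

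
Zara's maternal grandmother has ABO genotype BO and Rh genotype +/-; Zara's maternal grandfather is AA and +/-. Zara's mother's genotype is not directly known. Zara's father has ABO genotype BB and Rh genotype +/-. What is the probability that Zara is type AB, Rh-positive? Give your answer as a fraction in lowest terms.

Zara's mother's ABO genotype from BO × AA: 1/2 AB, 1/2 AO.
Crossing each possibility with the father BB and summing P(type AB): 1/2·1/2 + 1/2·1/2 = 1/2.
Similarly for Rh via the mother's Rh distribution: P(Rh+) = 3/4.
Independent loci: 1/2 × 3/4 = 3/8.

3/8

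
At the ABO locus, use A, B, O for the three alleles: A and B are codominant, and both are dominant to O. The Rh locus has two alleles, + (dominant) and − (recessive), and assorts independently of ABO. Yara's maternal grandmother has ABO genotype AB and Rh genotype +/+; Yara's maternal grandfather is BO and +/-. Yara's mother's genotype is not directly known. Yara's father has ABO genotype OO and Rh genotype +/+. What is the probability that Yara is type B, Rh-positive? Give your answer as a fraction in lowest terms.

Yara's mother's ABO genotype from AB × BO: 1/4 AB, 1/4 AO, 1/4 BB, 1/4 BO.
Crossing each possibility with the father OO and summing P(type B): 1/4·1/2 + 1/4·0 + 1/4·1 + 1/4·1/2 = 1/2.
Similarly for Rh via the mother's Rh distribution: P(Rh+) = 1.
Independent loci: 1/2 × 1 = 1/2.

1/2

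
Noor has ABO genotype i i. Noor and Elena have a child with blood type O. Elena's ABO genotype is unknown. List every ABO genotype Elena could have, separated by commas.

I^A i, I^B i, i i

For each candidate genotype of Elena, check whether crossing it with i i can produce every observed child phenotype.
  I^A I^A → possible child types {A} ✗
  I^A I^B → possible child types {A, B} ✗
  I^A i → possible child types {O, A} ✓
  I^B I^B → possible child types {B} ✗
  I^B i → possible child types {O, B} ✓
  i i → possible child types {O} ✓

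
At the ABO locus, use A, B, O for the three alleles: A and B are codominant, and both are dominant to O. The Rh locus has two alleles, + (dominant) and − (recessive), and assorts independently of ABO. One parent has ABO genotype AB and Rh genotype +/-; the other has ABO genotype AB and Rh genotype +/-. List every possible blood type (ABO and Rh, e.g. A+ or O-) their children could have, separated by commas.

Gametes from AB × AB give offspring ABO genotypes AA, AB, BB, i.e. phenotypes A, B, AB.
Rh cross +/- × +/- → phenotypes Rh+, Rh-.
Combining independently: A+, A-, B+, B-, AB+, AB-.

A+, A-, B+, B-, AB+, AB-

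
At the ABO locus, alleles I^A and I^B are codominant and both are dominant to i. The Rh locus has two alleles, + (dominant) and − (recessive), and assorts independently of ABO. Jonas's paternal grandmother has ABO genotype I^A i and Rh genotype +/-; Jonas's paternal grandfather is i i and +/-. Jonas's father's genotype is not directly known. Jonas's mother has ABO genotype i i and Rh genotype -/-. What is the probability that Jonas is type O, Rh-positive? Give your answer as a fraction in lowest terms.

3/8

Jonas's father's ABO genotype from I^A i × i i: 1/2 I^A i, 1/2 i i.
Crossing each possibility with the mother i i and summing P(type O): 1/2·1/2 + 1/2·1 = 3/4.
Similarly for Rh via the father's Rh distribution: P(Rh+) = 1/2.
Independent loci: 3/4 × 1/2 = 3/8.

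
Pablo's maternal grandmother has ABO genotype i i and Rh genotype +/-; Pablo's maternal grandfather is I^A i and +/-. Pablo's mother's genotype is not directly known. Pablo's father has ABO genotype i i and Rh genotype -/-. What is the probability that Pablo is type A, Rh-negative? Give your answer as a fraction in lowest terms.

Pablo's mother's ABO genotype from i i × I^A i: 1/2 I^A i, 1/2 i i.
Crossing each possibility with the father i i and summing P(type A): 1/2·1/2 + 1/2·0 = 1/4.
Similarly for Rh via the mother's Rh distribution: P(Rh-) = 1/2.
Independent loci: 1/4 × 1/2 = 1/8.

1/8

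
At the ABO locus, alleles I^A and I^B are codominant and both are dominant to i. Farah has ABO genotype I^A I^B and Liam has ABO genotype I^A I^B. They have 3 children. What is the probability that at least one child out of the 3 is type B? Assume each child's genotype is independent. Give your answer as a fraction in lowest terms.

ABO cross I^A I^B × I^A I^B → 1/4 A, 1/4 B, 1/2 AB.
So P(type B) = 1/4 per child.
P(none) = (3/4)^3 = 27/64; P(at least one) = 1 − 27/64 = 37/64.

37/64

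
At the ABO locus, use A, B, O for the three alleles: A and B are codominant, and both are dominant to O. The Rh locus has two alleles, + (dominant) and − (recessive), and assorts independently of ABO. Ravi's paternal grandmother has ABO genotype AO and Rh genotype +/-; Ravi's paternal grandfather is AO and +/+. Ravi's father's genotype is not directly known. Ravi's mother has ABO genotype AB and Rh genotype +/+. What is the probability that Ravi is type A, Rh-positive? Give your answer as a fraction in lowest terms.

Ravi's father's ABO genotype from AO × AO: 1/4 AA, 1/2 AO, 1/4 OO.
Crossing each possibility with the mother AB and summing P(type A): 1/4·1/2 + 1/2·1/2 + 1/4·1/2 = 1/2.
Similarly for Rh via the father's Rh distribution: P(Rh+) = 1.
Independent loci: 1/2 × 1 = 1/2.

1/2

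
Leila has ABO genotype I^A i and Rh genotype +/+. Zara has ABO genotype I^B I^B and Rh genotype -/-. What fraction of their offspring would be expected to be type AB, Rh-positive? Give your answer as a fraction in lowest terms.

ABO cross I^A i × I^B I^B → offspring phenotypes: 1/2 B, 1/2 AB.
Rh cross +/+ × -/- → 1 Rh+.
Independent loci: P(type AB, Rh-positive) = 1/2 × 1 = 1/2.

1/2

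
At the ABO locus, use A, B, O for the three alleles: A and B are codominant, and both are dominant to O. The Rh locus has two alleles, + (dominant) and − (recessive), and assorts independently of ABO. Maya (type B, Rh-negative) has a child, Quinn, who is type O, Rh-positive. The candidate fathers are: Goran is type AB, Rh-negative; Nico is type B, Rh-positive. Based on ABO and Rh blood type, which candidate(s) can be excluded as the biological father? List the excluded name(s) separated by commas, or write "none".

Goran

A candidate is excluded only if no genotype consistent with his phenotype could produce a type O, Rh-positive child with a type B, Rh-negative mother.
Goran (type AB, Rh-): no genotype consistent with that phenotype can produce a type-O Rh+ child with a type-B mother.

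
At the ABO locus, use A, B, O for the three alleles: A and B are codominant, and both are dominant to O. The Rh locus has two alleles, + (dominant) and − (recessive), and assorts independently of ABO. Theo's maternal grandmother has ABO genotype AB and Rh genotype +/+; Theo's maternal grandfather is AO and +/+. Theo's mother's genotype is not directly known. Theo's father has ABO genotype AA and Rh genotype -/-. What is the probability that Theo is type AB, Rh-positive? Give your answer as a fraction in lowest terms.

Theo's mother's ABO genotype from AB × AO: 1/4 AA, 1/4 AB, 1/4 AO, 1/4 BO.
Crossing each possibility with the father AA and summing P(type AB): 1/4·0 + 1/4·1/2 + 1/4·0 + 1/4·1/2 = 1/4.
Similarly for Rh via the mother's Rh distribution: P(Rh+) = 1.
Independent loci: 1/4 × 1 = 1/4.

1/4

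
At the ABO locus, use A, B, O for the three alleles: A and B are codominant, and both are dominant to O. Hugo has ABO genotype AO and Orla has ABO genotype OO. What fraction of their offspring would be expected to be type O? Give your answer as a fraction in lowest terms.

1/2

ABO cross AO × OO → offspring phenotypes: 1/2 O, 1/2 A.
So P(type O) = 1/2.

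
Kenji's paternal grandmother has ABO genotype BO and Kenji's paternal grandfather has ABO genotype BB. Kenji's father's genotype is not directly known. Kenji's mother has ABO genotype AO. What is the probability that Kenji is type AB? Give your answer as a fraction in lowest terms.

3/8

Kenji's father's ABO genotype from BO × BB: 1/2 BB, 1/2 BO.
Crossing each possibility with the mother AO and summing P(type AB): 1/2·1/2 + 1/2·1/4 = 3/8.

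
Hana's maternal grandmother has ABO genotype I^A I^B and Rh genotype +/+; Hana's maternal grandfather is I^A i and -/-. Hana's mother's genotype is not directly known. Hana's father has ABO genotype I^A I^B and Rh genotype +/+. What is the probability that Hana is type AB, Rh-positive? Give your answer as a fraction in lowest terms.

Hana's mother's ABO genotype from I^A I^B × I^A i: 1/4 I^A I^A, 1/4 I^A I^B, 1/4 I^A i, 1/4 I^B i.
Crossing each possibility with the father I^A I^B and summing P(type AB): 1/4·1/2 + 1/4·1/2 + 1/4·1/4 + 1/4·1/4 = 3/8.
Similarly for Rh via the mother's Rh distribution: P(Rh+) = 1.
Independent loci: 3/8 × 1 = 3/8.

3/8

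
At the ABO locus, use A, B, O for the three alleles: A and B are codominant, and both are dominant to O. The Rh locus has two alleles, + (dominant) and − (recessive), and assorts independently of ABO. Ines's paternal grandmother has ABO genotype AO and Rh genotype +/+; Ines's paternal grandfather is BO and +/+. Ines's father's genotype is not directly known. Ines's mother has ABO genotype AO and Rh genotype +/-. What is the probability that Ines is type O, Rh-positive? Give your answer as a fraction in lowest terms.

1/4

Ines's father's ABO genotype from AO × BO: 1/4 AB, 1/4 AO, 1/4 BO, 1/4 OO.
Crossing each possibility with the mother AO and summing P(type O): 1/4·0 + 1/4·1/4 + 1/4·1/4 + 1/4·1/2 = 1/4.
Similarly for Rh via the father's Rh distribution: P(Rh+) = 1.
Independent loci: 1/4 × 1 = 1/4.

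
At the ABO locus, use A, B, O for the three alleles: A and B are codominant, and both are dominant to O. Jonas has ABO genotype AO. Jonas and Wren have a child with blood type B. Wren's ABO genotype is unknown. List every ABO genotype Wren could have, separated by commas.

For each candidate genotype of Wren, check whether crossing it with AO can produce every observed child phenotype.
  AA → possible child types {A} ✗
  AB → possible child types {A, B, AB} ✓
  AO → possible child types {O, A} ✗
  BB → possible child types {B, AB} ✓
  BO → possible child types {O, A, B, AB} ✓
  OO → possible child types {O, A} ✗

AB, BB, BO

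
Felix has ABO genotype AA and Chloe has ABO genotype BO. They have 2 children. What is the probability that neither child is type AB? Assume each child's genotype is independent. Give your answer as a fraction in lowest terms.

ABO cross AA × BO → 1/2 A, 1/2 AB.
So P(type AB) = 1/2 per child.
P(not type AB) = 1/2 for one child; (1/2)^2 = 1/4.

1/4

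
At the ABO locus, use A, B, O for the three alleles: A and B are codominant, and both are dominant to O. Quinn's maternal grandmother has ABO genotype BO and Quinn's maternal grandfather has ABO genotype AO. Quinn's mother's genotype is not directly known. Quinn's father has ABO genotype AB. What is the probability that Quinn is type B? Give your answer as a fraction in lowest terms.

Quinn's mother's ABO genotype from BO × AO: 1/4 AB, 1/4 AO, 1/4 BO, 1/4 OO.
Crossing each possibility with the father AB and summing P(type B): 1/4·1/4 + 1/4·1/4 + 1/4·1/2 + 1/4·1/2 = 3/8.

3/8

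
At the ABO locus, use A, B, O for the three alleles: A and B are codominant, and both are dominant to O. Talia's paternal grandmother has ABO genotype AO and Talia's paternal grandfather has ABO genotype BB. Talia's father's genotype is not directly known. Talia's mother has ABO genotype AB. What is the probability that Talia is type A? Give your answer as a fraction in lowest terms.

Talia's father's ABO genotype from AO × BB: 1/2 AB, 1/2 BO.
Crossing each possibility with the mother AB and summing P(type A): 1/2·1/4 + 1/2·1/4 = 1/4.

1/4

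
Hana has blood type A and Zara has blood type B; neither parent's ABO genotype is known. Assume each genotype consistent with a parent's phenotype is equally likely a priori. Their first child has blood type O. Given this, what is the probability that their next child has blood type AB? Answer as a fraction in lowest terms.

Possible genotypes: Hana ∈ {AA, AO}; Zara ∈ {BB, BO}.
Weight each parental genotype pair by prior × P(type-O child):
  AO × BO: posterior weight 1; P(next child type AB) = 1/4.
Weighted sum = 1/4.

1/4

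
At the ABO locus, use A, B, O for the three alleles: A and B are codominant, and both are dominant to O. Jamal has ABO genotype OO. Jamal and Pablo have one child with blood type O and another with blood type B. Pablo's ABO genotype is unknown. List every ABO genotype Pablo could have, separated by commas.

BO

For each candidate genotype of Pablo, check whether crossing it with OO can produce every observed child phenotype.
  AA → possible child types {A} ✗
  AB → possible child types {A, B} ✗
  AO → possible child types {O, A} ✗
  BB → possible child types {B} ✗
  BO → possible child types {O, B} ✓
  OO → possible child types {O} ✗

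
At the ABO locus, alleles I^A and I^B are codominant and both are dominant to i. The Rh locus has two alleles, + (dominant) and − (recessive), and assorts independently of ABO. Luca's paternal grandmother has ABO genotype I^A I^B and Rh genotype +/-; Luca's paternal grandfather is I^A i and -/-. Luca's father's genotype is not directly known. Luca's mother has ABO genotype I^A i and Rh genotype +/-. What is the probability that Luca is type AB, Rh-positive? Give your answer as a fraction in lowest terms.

5/64

Luca's father's ABO genotype from I^A I^B × I^A i: 1/4 I^A I^A, 1/4 I^A I^B, 1/4 I^A i, 1/4 I^B i.
Crossing each possibility with the mother I^A i and summing P(type AB): 1/4·0 + 1/4·1/4 + 1/4·0 + 1/4·1/4 = 1/8.
Similarly for Rh via the father's Rh distribution: P(Rh+) = 5/8.
Independent loci: 1/8 × 5/8 = 5/64.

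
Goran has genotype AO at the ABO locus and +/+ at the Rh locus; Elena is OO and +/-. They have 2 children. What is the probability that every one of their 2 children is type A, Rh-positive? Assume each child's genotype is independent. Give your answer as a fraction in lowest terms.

1/4

ABO cross AO × OO → 1/2 O, 1/2 A.
Rh cross +/+ × +/- → 1 Rh+; so P(type A, Rh-positive) = 1/2 × 1 = 1/2 per child.
All 2 independent: (1/2)^2 = 1/4.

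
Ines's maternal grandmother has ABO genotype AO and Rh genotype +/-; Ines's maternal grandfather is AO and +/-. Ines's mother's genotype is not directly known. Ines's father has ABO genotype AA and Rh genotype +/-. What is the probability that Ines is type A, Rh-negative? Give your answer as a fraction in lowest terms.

Ines's mother's ABO genotype from AO × AO: 1/4 AA, 1/2 AO, 1/4 OO.
Crossing each possibility with the father AA and summing P(type A): 1/4·1 + 1/2·1 + 1/4·1 = 1.
Similarly for Rh via the mother's Rh distribution: P(Rh-) = 1/4.
Independent loci: 1 × 1/4 = 1/4.

1/4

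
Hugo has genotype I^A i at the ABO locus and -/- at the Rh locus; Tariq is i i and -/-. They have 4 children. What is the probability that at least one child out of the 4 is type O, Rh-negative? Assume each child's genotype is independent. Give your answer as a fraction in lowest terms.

15/16

ABO cross I^A i × i i → 1/2 O, 1/2 A.
Rh cross -/- × -/- → 1 Rh-; so P(type O, Rh-negative) = 1/2 × 1 = 1/2 per child.
P(none) = (1/2)^4 = 1/16; P(at least one) = 1 − 1/16 = 15/16.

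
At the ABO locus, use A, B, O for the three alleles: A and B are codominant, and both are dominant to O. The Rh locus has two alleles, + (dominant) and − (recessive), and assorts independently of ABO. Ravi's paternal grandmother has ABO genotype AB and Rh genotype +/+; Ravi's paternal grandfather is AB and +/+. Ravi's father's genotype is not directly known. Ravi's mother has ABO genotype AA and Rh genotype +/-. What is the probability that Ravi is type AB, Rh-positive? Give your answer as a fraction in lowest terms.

1/2

Ravi's father's ABO genotype from AB × AB: 1/4 AA, 1/2 AB, 1/4 BB.
Crossing each possibility with the mother AA and summing P(type AB): 1/4·0 + 1/2·1/2 + 1/4·1 = 1/2.
Similarly for Rh via the father's Rh distribution: P(Rh+) = 1.
Independent loci: 1/2 × 1 = 1/2.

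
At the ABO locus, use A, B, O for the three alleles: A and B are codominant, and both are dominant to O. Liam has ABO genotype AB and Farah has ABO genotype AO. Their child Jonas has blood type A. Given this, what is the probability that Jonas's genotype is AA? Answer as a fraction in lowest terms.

1/2

Cross AB × AO → 1/4 AA, 1/4 AB, 1/4 AO, 1/4 BO.
Type-A genotypes among offspring: AA (1/4), AO (1/4); total 1/2.
P(AA | type A) = (1/4) / (1/2) = 1/2.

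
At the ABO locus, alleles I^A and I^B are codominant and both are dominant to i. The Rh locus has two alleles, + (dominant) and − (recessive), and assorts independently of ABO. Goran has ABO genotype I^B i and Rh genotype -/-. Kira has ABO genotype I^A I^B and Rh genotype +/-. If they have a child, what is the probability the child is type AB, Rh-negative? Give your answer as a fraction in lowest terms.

ABO cross I^B i × I^A I^B → offspring phenotypes: 1/4 A, 1/2 B, 1/4 AB.
Rh cross -/- × +/- → 1/2 Rh+, 1/2 Rh-.
Independent loci: P(type AB, Rh-negative) = 1/4 × 1/2 = 1/8.

1/8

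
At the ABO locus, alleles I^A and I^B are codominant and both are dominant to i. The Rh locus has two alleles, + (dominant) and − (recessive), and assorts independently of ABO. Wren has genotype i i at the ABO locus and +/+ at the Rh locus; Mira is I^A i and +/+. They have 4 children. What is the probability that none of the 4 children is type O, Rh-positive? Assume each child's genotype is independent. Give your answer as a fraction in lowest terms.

ABO cross i i × I^A i → 1/2 O, 1/2 A.
Rh cross +/+ × +/+ → 1 Rh+; so P(type O, Rh-positive) = 1/2 × 1 = 1/2 per child.
P(not type O, Rh-positive) = 1/2 for one child; (1/2)^4 = 1/16.

1/16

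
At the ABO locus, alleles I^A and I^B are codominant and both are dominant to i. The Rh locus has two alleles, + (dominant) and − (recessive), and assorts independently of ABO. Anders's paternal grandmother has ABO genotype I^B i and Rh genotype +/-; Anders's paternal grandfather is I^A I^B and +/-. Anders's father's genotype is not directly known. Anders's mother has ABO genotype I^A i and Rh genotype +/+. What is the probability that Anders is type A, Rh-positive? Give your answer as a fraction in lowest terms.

3/8

Anders's father's ABO genotype from I^B i × I^A I^B: 1/4 I^A I^B, 1/4 I^A i, 1/4 I^B I^B, 1/4 I^B i.
Crossing each possibility with the mother I^A i and summing P(type A): 1/4·1/2 + 1/4·3/4 + 1/4·0 + 1/4·1/4 = 3/8.
Similarly for Rh via the father's Rh distribution: P(Rh+) = 1.
Independent loci: 3/8 × 1 = 3/8.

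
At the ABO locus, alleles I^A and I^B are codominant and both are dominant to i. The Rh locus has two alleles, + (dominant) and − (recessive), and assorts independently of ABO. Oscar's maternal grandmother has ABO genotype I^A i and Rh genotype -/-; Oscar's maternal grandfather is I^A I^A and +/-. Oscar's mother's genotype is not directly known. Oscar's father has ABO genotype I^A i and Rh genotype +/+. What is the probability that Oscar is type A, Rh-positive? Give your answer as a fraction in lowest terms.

Oscar's mother's ABO genotype from I^A i × I^A I^A: 1/2 I^A I^A, 1/2 I^A i.
Crossing each possibility with the father I^A i and summing P(type A): 1/2·1 + 1/2·3/4 = 7/8.
Similarly for Rh via the mother's Rh distribution: P(Rh+) = 1.
Independent loci: 7/8 × 1 = 7/8.

7/8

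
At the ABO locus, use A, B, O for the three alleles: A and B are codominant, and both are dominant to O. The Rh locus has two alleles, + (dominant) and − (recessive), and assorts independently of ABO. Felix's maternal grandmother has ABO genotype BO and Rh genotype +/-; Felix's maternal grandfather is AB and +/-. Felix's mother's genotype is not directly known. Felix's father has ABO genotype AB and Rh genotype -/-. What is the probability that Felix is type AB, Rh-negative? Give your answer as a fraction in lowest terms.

3/16

Felix's mother's ABO genotype from BO × AB: 1/4 AB, 1/4 AO, 1/4 BB, 1/4 BO.
Crossing each possibility with the father AB and summing P(type AB): 1/4·1/2 + 1/4·1/4 + 1/4·1/2 + 1/4·1/4 = 3/8.
Similarly for Rh via the mother's Rh distribution: P(Rh-) = 1/2.
Independent loci: 3/8 × 1/2 = 3/16.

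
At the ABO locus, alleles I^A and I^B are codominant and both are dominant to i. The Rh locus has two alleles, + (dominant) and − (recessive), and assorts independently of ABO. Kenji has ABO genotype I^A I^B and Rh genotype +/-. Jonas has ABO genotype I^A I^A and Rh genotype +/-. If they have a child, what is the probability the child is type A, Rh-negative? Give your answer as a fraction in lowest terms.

ABO cross I^A I^B × I^A I^A → offspring phenotypes: 1/2 A, 1/2 AB.
Rh cross +/- × +/- → 3/4 Rh+, 1/4 Rh-.
Independent loci: P(type A, Rh-negative) = 1/2 × 1/4 = 1/8.

1/8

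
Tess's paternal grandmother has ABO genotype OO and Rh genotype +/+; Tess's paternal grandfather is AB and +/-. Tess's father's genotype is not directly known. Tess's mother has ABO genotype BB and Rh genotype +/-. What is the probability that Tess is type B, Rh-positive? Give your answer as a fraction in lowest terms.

Tess's father's ABO genotype from OO × AB: 1/2 AO, 1/2 BO.
Crossing each possibility with the mother BB and summing P(type B): 1/2·1/2 + 1/2·1 = 3/4.
Similarly for Rh via the father's Rh distribution: P(Rh+) = 7/8.
Independent loci: 3/4 × 7/8 = 21/32.

21/32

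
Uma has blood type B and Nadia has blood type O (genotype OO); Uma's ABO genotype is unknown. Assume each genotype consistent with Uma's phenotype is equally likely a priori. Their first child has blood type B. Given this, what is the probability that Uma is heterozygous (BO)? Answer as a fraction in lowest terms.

1/3

Possible genotypes: Uma ∈ {BB, BO}; Nadia ∈ {OO}.
Weight each parental genotype pair by prior × P(type-B child):
  BB × OO: posterior weight 2/3.
  BO × OO: posterior weight 1/3.
Sum the posterior weight over pairs where Uma is BO: 1/3.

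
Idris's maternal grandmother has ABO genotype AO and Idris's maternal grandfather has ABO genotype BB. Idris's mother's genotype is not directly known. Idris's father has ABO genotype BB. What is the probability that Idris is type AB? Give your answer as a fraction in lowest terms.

Idris's mother's ABO genotype from AO × BB: 1/2 AB, 1/2 BO.
Crossing each possibility with the father BB and summing P(type AB): 1/2·1/2 + 1/2·0 = 1/4.

1/4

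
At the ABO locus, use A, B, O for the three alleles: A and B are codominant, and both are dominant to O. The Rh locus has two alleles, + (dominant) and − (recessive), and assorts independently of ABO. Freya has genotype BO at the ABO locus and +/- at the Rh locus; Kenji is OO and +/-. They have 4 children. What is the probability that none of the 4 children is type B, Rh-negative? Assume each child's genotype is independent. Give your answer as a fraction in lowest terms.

2401/4096

ABO cross BO × OO → 1/2 O, 1/2 B.
Rh cross +/- × +/- → 3/4 Rh+, 1/4 Rh-; so P(type B, Rh-negative) = 1/2 × 1/4 = 1/8 per child.
P(not type B, Rh-negative) = 7/8 for one child; (7/8)^4 = 2401/4096.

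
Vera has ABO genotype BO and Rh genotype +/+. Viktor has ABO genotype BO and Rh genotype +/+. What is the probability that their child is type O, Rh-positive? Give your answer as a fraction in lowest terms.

ABO cross BO × BO → offspring phenotypes: 1/4 O, 3/4 B.
Rh cross +/+ × +/+ → 1 Rh+.
Independent loci: P(type O, Rh-positive) = 1/4 × 1 = 1/4.

1/4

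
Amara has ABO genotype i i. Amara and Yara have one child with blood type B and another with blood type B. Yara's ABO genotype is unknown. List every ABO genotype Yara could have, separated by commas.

For each candidate genotype of Yara, check whether crossing it with i i can produce every observed child phenotype.
  I^A I^A → possible child types {A} ✗
  I^A I^B → possible child types {A, B} ✓
  I^A i → possible child types {O, A} ✗
  I^B I^B → possible child types {B} ✓
  I^B i → possible child types {O, B} ✓
  i i → possible child types {O} ✗

I^A I^B, I^B I^B, I^B i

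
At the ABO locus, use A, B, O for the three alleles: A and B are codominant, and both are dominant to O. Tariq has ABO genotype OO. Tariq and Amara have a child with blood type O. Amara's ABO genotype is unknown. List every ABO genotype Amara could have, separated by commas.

For each candidate genotype of Amara, check whether crossing it with OO can produce every observed child phenotype.
  AA → possible child types {A} ✗
  AB → possible child types {A, B} ✗
  AO → possible child types {O, A} ✓
  BB → possible child types {B} ✗
  BO → possible child types {O, B} ✓
  OO → possible child types {O} ✓

AO, BO, OO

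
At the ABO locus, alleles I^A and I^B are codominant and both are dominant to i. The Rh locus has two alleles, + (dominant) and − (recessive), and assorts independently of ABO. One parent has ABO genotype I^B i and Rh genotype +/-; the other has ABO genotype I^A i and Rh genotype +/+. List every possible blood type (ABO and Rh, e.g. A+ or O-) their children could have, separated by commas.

Gametes from I^B i × I^A i give offspring ABO genotypes I^A I^B, I^A i, I^B i, i i, i.e. phenotypes O, A, B, AB.
Rh cross +/- × +/+ → phenotypes Rh+.
Combining independently: O+, A+, B+, AB+.

O+, A+, B+, AB+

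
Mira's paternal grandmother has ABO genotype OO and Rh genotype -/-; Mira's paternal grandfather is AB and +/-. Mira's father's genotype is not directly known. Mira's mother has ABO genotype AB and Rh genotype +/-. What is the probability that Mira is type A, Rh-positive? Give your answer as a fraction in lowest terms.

Mira's father's ABO genotype from OO × AB: 1/2 AO, 1/2 BO.
Crossing each possibility with the mother AB and summing P(type A): 1/2·1/2 + 1/2·1/4 = 3/8.
Similarly for Rh via the father's Rh distribution: P(Rh+) = 5/8.
Independent loci: 3/8 × 5/8 = 15/64.

15/64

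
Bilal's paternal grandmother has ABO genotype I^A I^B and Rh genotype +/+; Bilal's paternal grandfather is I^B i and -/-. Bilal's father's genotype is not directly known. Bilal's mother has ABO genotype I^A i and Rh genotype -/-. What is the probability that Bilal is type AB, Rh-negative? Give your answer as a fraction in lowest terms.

1/8

Bilal's father's ABO genotype from I^A I^B × I^B i: 1/4 I^A I^B, 1/4 I^A i, 1/4 I^B I^B, 1/4 I^B i.
Crossing each possibility with the mother I^A i and summing P(type AB): 1/4·1/4 + 1/4·0 + 1/4·1/2 + 1/4·1/4 = 1/4.
Similarly for Rh via the father's Rh distribution: P(Rh-) = 1/2.
Independent loci: 1/4 × 1/2 = 1/8.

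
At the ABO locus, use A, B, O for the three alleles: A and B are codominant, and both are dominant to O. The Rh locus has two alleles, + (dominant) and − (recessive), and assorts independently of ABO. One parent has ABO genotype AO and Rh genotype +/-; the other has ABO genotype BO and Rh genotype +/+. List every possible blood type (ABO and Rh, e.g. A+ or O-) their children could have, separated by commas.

O+, A+, B+, AB+

Gametes from AO × BO give offspring ABO genotypes AB, AO, BO, OO, i.e. phenotypes O, A, B, AB.
Rh cross +/- × +/+ → phenotypes Rh+.
Combining independently: O+, A+, B+, AB+.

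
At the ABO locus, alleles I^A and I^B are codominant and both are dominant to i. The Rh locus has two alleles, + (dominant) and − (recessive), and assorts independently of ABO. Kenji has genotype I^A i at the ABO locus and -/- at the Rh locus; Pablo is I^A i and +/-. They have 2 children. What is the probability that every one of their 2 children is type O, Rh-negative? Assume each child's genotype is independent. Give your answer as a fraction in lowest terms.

1/64

ABO cross I^A i × I^A i → 1/4 O, 3/4 A.
Rh cross -/- × +/- → 1/2 Rh+, 1/2 Rh-; so P(type O, Rh-negative) = 1/4 × 1/2 = 1/8 per child.
All 2 independent: (1/8)^2 = 1/64.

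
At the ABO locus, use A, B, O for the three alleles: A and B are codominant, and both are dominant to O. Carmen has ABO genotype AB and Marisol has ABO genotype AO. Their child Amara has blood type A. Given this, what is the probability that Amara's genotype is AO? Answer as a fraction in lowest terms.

1/2

Cross AB × AO → 1/4 AA, 1/4 AB, 1/4 AO, 1/4 BO.
Type-A genotypes among offspring: AA (1/4), AO (1/4); total 1/2.
P(AO | type A) = (1/4) / (1/2) = 1/2.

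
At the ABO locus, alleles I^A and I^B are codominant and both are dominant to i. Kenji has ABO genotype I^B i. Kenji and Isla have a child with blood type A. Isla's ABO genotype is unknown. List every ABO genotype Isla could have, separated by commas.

For each candidate genotype of Isla, check whether crossing it with I^B i can produce every observed child phenotype.
  I^A I^A → possible child types {A, AB} ✓
  I^A I^B → possible child types {A, B, AB} ✓
  I^A i → possible child types {O, A, B, AB} ✓
  I^B I^B → possible child types {B} ✗
  I^B i → possible child types {O, B} ✗
  i i → possible child types {O, B} ✗

I^A I^A, I^A I^B, I^A i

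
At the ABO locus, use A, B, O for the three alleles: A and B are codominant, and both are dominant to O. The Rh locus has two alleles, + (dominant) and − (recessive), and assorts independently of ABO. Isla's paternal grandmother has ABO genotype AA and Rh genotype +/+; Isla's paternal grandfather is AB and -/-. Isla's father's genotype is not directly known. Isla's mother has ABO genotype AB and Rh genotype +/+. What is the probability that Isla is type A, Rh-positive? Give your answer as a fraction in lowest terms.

Isla's father's ABO genotype from AA × AB: 1/2 AA, 1/2 AB.
Crossing each possibility with the mother AB and summing P(type A): 1/2·1/2 + 1/2·1/4 = 3/8.
Similarly for Rh via the father's Rh distribution: P(Rh+) = 1.
Independent loci: 3/8 × 1 = 3/8.

3/8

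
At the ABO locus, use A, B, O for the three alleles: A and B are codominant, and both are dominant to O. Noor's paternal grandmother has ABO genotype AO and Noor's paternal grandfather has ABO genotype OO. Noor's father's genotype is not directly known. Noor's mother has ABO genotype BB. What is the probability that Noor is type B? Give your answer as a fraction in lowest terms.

Noor's father's ABO genotype from AO × OO: 1/2 AO, 1/2 OO.
Crossing each possibility with the mother BB and summing P(type B): 1/2·1/2 + 1/2·1 = 3/4.

3/4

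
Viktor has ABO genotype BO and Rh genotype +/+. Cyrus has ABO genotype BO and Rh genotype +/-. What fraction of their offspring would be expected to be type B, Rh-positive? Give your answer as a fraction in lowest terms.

3/4

ABO cross BO × BO → offspring phenotypes: 1/4 O, 3/4 B.
Rh cross +/+ × +/- → 1 Rh+.
Independent loci: P(type B, Rh-positive) = 3/4 × 1 = 3/4.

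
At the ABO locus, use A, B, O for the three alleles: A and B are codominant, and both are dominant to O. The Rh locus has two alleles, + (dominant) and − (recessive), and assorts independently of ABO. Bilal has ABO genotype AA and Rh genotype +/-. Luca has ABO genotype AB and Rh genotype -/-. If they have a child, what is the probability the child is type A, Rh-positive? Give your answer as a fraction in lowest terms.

1/4

ABO cross AA × AB → offspring phenotypes: 1/2 A, 1/2 AB.
Rh cross +/- × -/- → 1/2 Rh+, 1/2 Rh-.
Independent loci: P(type A, Rh-positive) = 1/2 × 1/2 = 1/4.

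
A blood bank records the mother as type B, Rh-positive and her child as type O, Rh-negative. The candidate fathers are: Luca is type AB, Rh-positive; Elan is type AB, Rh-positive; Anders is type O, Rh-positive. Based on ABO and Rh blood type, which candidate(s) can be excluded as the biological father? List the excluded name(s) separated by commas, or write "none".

Luca, Elan

A candidate is excluded only if no genotype consistent with his phenotype could produce a type O, Rh-negative child with a type B, Rh-positive mother.
Luca (type AB, Rh+): no genotype consistent with that phenotype can produce a type-O Rh- child with a type-B mother.
Elan (type AB, Rh+): no genotype consistent with that phenotype can produce a type-O Rh- child with a type-B mother.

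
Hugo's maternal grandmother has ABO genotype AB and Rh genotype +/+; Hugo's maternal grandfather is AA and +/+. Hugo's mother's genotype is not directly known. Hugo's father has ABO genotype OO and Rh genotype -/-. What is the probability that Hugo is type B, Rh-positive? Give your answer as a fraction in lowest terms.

Hugo's mother's ABO genotype from AB × AA: 1/2 AA, 1/2 AB.
Crossing each possibility with the father OO and summing P(type B): 1/2·0 + 1/2·1/2 = 1/4.
Similarly for Rh via the mother's Rh distribution: P(Rh+) = 1.
Independent loci: 1/4 × 1 = 1/4.

1/4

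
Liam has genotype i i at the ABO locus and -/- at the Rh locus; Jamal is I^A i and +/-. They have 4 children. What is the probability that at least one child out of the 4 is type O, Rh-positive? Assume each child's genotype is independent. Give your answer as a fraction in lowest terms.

175/256

ABO cross i i × I^A i → 1/2 O, 1/2 A.
Rh cross -/- × +/- → 1/2 Rh+, 1/2 Rh-; so P(type O, Rh-positive) = 1/2 × 1/2 = 1/4 per child.
P(none) = (3/4)^4 = 81/256; P(at least one) = 1 − 81/256 = 175/256.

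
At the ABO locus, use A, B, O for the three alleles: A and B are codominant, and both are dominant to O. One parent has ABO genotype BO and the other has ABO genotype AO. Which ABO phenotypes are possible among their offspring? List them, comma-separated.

Gametes from BO × AO give offspring ABO genotypes AB, AO, BO, OO, i.e. phenotypes O, A, B, AB.

O, A, B, AB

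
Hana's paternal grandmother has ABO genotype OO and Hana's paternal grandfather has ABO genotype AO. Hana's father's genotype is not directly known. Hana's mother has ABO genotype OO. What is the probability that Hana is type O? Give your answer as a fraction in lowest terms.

3/4

Hana's father's ABO genotype from OO × AO: 1/2 AO, 1/2 OO.
Crossing each possibility with the mother OO and summing P(type O): 1/2·1/2 + 1/2·1 = 3/4.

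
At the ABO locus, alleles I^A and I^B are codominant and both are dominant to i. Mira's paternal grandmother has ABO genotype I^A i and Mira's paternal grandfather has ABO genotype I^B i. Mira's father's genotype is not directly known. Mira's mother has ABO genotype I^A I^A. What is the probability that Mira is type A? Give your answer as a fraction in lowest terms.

Mira's father's ABO genotype from I^A i × I^B i: 1/4 I^A I^B, 1/4 I^A i, 1/4 I^B i, 1/4 i i.
Crossing each possibility with the mother I^A I^A and summing P(type A): 1/4·1/2 + 1/4·1 + 1/4·1/2 + 1/4·1 = 3/4.

3/4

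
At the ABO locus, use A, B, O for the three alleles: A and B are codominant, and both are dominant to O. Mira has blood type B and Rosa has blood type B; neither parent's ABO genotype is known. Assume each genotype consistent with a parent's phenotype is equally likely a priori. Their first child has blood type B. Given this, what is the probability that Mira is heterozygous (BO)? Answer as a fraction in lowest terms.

7/15

Possible genotypes: Mira ∈ {BB, BO}; Rosa ∈ {BB, BO}.
Weight each parental genotype pair by prior × P(type-B child):
  BB × BB: posterior weight 4/15.
  BB × BO: posterior weight 4/15.
  BO × BB: posterior weight 4/15.
  BO × BO: posterior weight 1/5.
Sum the posterior weight over pairs where Mira is BO: 7/15.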